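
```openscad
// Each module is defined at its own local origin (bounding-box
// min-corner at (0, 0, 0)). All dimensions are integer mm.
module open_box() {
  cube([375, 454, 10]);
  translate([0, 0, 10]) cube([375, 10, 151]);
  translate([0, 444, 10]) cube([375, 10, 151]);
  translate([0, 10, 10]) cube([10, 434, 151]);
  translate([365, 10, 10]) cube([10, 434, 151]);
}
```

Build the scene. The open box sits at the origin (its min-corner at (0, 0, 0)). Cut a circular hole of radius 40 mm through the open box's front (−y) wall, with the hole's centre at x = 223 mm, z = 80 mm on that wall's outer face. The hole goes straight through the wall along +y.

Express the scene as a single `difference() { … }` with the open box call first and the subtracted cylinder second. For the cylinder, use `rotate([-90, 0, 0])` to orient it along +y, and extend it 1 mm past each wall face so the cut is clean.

difference() {
  open_box();
  translate([223, -1, 80]) rotate([-90, 0, 0]) cylinder(h = 12, r = 40);
}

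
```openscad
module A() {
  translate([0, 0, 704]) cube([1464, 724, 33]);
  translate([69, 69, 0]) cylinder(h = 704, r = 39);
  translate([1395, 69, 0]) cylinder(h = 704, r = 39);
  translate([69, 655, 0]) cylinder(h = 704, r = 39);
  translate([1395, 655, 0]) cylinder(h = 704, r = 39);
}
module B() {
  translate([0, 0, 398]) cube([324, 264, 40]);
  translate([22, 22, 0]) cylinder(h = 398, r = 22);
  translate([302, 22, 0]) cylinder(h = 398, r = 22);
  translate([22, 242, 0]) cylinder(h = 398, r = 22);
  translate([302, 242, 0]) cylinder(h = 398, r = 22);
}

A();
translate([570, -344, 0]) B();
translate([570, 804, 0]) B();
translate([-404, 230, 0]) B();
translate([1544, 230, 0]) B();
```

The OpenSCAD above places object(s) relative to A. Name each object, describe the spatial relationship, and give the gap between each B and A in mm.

A is a table. B is a stool. Four stools sit around the table at the −y, +y, −x, +x sides. The gap between each stool and the table is 80 mm.

Each stool's nearest face is 80 mm from the table's bounding box.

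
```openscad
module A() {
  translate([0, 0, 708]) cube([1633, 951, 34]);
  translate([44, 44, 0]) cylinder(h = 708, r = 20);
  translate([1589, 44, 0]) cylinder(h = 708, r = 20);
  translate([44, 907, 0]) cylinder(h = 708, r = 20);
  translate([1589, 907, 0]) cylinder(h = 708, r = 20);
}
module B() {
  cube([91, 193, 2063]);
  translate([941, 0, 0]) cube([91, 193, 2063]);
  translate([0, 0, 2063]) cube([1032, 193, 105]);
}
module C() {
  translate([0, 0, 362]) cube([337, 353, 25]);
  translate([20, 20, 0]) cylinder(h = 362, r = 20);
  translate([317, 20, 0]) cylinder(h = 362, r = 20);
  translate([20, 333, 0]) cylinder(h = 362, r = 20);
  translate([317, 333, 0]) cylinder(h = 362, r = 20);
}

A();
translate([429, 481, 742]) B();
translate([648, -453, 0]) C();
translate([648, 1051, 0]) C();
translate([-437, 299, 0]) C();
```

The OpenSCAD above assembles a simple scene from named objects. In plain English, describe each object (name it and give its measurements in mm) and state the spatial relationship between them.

A is a table with a 1633×951 mm rectangular top, 34 mm thick, top surface at z = 742 mm, supported by four round legs of 40 mm diameter, each leg's bounding box inset 24 mm from the nearest pair of top edges, running from the floor.

B is a rectangular door frame: two vertical jambs of 91×193 mm section, 2063 mm tall, with a clear opening 850 mm wide between their inner faces. A header 105 mm tall and 193 mm deep lies on top of the jambs and spans the full outside width.

C is a simple wooden stool: a rectangular seat 337 mm (x) by 353 mm (y), 25 mm thick, top face at z = 387 mm, on four round legs, each 40 mm in diameter. The legs rest on z = 0, each leg's axis is inset half a diameter from the nearest pair of seat edges (so the leg's bounding box is flush with the corner).

The door frame is on top of the table. Three stools sit around the table at the −y, +y, −x sides.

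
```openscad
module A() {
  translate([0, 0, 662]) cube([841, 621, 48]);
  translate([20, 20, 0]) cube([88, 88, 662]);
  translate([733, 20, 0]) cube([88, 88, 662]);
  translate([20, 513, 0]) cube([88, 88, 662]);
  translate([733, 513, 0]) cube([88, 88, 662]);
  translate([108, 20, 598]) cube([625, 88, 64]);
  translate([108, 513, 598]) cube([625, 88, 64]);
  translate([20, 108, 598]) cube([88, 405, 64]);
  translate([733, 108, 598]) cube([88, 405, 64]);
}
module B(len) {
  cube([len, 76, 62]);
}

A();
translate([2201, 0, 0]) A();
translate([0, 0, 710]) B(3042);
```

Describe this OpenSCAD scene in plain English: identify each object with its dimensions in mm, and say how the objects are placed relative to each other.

A is a rectangular dining table. The top is 841×621×48 mm with its upper surface at z = 710 mm. It stands on four 88×88 mm square legs, each inset 20 mm from the nearest pair of top edges, running from the floor to the underside of the top. Four apron rails, 88 mm thick and 64 mm tall, run between adjacent legs with their top edges flush with the underside of the top and their outer faces flush with the legs' outer faces.

B is a rectangular beam 3042 mm long (x), 76 mm deep (y), 62 mm thick (z).

The beam spans the tops of two tables placed 1360 mm apart, resting at z = 710 mm.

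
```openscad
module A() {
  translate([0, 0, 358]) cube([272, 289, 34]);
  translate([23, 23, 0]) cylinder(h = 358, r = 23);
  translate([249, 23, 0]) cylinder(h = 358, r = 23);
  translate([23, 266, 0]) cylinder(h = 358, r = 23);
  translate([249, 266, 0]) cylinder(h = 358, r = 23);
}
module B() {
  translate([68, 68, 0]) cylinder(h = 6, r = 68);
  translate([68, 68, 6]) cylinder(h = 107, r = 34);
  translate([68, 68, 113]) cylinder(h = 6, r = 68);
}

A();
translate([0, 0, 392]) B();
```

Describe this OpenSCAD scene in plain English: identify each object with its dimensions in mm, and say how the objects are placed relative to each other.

A is a simple wooden stool: a rectangular seat 272 mm (x) by 289 mm (y), 34 mm thick, top face at z = 392 mm, on four round legs, each 46 mm in diameter. The legs rest on z = 0, each leg's axis is inset half a diameter from the nearest pair of seat edges (so the leg's bounding box is flush with the corner).

B is a spool: two coaxial disc flanges of radius 68 mm and thickness 6 mm, joined by a core cylinder of radius 34 mm and height 107 mm. The lower flange rests on z = 0 and the three cylinders share a vertical axis.

The spool is on top of the stool.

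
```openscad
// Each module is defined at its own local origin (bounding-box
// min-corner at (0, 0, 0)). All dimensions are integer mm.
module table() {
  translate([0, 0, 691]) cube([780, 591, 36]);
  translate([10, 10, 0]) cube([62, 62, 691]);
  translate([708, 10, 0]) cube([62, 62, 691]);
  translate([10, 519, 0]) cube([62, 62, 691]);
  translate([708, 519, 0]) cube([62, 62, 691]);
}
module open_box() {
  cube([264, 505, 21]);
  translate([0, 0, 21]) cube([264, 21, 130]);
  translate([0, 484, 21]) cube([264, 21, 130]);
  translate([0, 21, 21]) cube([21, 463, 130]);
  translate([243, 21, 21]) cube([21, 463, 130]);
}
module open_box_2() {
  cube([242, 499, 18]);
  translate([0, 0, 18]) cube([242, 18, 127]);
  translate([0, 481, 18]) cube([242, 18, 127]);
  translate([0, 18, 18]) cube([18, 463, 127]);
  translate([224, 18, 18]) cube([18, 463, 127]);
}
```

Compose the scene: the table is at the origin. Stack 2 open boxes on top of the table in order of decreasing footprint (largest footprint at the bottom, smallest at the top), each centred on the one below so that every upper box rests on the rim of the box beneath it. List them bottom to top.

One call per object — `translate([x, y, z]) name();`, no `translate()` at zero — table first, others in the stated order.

table();
translate([258, 43, 727]) open_box();
translate([269, 46, 878]) open_box_2();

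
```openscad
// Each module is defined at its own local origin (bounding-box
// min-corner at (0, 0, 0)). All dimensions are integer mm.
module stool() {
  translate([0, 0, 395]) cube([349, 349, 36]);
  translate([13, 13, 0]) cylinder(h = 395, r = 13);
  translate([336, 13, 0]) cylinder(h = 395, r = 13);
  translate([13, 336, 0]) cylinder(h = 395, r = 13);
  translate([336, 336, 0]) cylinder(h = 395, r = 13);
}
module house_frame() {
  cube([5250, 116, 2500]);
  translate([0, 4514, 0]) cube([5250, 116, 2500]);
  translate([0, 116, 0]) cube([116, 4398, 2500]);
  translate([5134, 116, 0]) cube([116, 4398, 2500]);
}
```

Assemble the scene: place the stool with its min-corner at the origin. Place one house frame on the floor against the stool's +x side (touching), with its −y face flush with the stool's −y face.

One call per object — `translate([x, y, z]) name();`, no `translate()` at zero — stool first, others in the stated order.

stool();
translate([349, 0, 0]) house_frame();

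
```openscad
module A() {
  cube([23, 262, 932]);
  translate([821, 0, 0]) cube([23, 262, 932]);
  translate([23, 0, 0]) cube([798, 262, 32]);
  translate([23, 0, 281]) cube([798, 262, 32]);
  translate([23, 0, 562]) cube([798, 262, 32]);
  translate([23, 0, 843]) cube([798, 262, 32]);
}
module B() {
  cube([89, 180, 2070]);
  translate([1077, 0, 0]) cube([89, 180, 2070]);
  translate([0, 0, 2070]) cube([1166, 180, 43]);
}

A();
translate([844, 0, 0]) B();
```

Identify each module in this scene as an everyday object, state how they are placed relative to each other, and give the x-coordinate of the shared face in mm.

The bookshelf's +x face and the door frame's −x face are both at x = 844 mm.

A is a bookshelf. B is a door frame. The door frame is against the bookshelf's +x side, with their −y faces flush. The x-coordinate of the shared face is 844 mm.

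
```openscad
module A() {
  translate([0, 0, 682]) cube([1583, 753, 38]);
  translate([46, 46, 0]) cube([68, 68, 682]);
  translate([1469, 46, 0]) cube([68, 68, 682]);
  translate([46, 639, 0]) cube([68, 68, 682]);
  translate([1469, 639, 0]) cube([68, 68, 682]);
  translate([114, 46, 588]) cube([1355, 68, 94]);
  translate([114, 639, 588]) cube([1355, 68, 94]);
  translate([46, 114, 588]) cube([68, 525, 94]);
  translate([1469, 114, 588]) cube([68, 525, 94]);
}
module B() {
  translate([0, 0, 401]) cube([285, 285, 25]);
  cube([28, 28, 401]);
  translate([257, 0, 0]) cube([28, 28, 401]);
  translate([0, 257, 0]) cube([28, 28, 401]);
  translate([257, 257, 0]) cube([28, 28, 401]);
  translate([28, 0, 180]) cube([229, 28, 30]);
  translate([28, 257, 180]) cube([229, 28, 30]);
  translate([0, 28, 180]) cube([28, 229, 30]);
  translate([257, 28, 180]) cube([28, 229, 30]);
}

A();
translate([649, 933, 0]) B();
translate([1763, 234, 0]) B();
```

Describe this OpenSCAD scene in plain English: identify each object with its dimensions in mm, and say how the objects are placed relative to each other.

A is a table: top 1583 mm (x) × 753 mm (y), 38 mm thick, upper face at z = 720 mm, on four 68×68 mm square legs, each inset 46 mm from the nearest pair of top edges, running from z = 0 to the bottom of the top. Four apron rails, 68 mm thick and 94 mm tall, run between adjacent legs with their top edges flush with the underside of the top and their outer faces flush with the legs' outer faces.

B is a four-legged stool. The seat is a 285×285×25 mm slab whose top surface is at z = 426 mm; four square legs, each 28×28 mm in cross-section, run from the floor (z = 0) to the underside of the seat, each flush with a corner of the seat. Four stretchers, 28 mm wide and 30 mm tall, connect adjacent legs with their undersides at z = 180 mm, each running between the inner faces of the legs it joins and aligned with the legs' outer faces on the other axis.

Two stools sit around the table at the +y, +x sides.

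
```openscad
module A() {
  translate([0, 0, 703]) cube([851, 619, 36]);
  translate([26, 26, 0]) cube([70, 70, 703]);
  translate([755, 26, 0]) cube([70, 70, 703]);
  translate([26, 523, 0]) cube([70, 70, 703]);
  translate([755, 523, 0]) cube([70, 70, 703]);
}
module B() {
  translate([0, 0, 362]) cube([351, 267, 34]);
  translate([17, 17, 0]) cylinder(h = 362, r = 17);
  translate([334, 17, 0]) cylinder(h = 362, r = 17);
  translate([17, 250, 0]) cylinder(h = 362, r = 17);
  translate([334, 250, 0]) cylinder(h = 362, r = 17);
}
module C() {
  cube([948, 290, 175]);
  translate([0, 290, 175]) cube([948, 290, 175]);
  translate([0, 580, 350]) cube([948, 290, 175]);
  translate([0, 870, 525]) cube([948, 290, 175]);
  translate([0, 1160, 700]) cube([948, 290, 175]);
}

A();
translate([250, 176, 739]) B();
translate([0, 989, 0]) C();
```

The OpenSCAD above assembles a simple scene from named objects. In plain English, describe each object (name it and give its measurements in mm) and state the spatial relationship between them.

A is a table: top 851 mm (x) × 619 mm (y), 36 mm thick, upper face at z = 739 mm, on four 70×70 mm square legs, each inset 26 mm from the nearest pair of top edges, running from z = 0 to the bottom of the top.

B is a four-legged stool. The seat is 351×267 mm, 34 mm thick, top at z = 396 mm. It stands on four round legs, each 34 mm in diameter, from z = 0 to the seat underside, each leg's axis is inset half a diameter from the nearest pair of seat edges (so the leg's bounding box is flush with the corner).

C is a run of 5 identical solid stair steps. Each tread is 948×290 mm and each step block is 175 mm high. Step 1 rests on the floor; step k is offset from step 1 by (k−1)×290 mm in y and (k−1)×175 mm in z.

The stool is on top of the table, centred. The staircase is on the floor beside the table on its +y side.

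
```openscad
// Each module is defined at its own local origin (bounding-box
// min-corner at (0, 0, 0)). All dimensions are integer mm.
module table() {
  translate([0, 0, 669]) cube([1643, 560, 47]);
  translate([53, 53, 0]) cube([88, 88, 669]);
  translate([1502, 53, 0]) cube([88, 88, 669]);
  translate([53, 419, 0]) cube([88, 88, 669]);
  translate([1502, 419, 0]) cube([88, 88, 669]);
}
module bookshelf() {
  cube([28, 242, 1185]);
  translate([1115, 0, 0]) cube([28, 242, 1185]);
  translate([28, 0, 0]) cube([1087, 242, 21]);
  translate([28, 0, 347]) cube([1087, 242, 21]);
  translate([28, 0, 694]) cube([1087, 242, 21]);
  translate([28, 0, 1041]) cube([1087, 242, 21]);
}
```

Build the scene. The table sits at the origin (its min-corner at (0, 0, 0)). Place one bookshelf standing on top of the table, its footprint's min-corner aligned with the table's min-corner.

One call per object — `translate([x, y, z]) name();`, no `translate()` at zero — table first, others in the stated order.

table();
translate([0, 0, 716]) bookshelf();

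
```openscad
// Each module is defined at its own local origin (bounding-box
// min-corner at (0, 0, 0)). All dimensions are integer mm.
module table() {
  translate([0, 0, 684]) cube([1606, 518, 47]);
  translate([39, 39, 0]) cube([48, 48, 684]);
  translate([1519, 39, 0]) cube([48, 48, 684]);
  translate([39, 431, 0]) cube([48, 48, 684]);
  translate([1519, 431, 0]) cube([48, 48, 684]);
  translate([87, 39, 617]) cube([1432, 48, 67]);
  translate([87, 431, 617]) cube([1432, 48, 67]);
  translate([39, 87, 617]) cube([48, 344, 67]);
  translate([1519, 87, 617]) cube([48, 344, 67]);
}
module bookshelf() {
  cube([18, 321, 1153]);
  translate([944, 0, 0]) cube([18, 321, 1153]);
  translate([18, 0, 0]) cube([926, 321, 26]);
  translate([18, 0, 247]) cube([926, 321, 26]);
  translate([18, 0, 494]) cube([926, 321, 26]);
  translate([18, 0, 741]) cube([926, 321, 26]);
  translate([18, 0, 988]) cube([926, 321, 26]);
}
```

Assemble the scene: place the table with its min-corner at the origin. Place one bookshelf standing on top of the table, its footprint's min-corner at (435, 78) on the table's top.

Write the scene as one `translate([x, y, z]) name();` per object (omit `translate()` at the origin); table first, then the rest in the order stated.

table();
translate([435, 78, 731]) bookshelf();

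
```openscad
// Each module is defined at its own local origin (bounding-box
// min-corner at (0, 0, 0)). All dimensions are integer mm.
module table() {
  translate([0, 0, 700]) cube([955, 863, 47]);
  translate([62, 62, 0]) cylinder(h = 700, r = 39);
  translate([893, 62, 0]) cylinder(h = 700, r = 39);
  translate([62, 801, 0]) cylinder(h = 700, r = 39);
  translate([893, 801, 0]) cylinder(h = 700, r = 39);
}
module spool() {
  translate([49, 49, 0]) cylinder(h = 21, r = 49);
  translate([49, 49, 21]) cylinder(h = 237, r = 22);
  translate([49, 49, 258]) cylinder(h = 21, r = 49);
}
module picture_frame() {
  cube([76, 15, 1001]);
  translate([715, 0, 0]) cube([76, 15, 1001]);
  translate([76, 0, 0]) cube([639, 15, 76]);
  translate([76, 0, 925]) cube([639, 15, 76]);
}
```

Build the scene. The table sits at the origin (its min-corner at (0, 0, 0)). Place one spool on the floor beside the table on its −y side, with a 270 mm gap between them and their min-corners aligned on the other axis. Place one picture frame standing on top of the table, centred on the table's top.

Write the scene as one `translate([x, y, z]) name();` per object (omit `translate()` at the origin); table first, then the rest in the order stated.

table();
translate([0, -368, 0]) spool();
translate([82, 424, 747]) picture_frame();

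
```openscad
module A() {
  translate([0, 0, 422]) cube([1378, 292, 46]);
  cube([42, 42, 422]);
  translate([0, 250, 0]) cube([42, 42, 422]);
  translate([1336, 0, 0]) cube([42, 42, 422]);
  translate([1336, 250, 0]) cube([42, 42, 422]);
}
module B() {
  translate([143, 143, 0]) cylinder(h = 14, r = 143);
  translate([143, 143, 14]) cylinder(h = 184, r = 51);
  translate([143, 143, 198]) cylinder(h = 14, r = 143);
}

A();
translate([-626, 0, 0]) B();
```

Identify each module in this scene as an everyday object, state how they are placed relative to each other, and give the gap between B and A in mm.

A is a bench. B is a spool. The spool is on the floor beside the bench on its −x side. The gap between the spool and the bench is 340 mm.

The spool's nearest face is 340 mm from the bench's −x face.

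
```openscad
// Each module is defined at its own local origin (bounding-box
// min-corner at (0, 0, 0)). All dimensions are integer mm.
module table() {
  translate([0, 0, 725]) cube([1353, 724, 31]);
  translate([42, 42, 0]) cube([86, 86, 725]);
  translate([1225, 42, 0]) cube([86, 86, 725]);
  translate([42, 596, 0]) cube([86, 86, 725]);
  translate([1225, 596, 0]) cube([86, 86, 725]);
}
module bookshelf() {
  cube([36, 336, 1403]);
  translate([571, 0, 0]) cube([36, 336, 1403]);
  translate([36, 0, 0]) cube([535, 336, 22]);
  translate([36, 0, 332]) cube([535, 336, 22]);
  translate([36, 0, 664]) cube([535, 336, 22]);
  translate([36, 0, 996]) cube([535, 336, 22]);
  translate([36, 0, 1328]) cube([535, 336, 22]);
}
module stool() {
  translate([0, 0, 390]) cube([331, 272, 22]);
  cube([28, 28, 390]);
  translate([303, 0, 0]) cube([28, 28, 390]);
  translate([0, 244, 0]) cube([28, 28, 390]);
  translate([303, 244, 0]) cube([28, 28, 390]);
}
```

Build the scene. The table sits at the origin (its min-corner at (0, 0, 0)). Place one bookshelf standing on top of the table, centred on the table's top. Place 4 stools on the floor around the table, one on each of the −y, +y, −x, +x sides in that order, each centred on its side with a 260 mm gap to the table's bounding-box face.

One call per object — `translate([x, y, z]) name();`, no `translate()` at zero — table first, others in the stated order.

table();
translate([373, 194, 756]) bookshelf();
translate([511, -532, 0]) stool();
translate([511, 984, 0]) stool();
translate([-591, 226, 0]) stool();
translate([1613, 226, 0]) stool();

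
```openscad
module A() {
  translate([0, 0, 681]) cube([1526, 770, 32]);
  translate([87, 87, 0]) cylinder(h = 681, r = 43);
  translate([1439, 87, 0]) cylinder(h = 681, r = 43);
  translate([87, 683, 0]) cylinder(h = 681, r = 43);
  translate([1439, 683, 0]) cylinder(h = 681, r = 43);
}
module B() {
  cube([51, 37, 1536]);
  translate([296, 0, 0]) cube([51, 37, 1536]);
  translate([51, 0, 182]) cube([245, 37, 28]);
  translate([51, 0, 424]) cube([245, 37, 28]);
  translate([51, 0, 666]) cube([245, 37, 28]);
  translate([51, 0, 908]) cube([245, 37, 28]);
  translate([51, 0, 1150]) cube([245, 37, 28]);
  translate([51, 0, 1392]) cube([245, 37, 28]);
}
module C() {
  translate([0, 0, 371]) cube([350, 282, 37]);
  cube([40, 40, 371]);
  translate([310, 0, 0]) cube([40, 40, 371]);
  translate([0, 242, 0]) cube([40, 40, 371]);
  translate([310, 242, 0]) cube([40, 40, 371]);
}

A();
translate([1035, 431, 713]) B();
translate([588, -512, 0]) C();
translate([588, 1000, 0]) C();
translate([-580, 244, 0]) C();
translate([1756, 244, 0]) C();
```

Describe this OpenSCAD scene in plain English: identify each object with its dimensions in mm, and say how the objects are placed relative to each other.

A is a rectangular dining table. The top is 1526×770×32 mm with its upper surface at z = 713 mm. It stands on four round legs of 86 mm diameter, each leg's bounding box inset 44 mm from the nearest pair of top edges, running from the floor to the underside of the top.

B is a straight ladder. Two 51×37 mm vertical rails, 1536 mm tall, stand 347 mm apart (outside-to-outside) with their front faces coplanar on the −y side. 6 rungs, each 37 mm deep and 28 mm tall, span between the inner faces of the rails, front faces flush with the rails. The lowest rung's underside is at z = 182 mm and rungs are spaced 242 mm apart (underside to underside).

C is a four-legged stool. The seat is 350×282 mm, 37 mm thick, top at z = 408 mm. It stands on four square legs, each 40×40 mm in cross-section, from z = 0 to the seat underside, each flush with a corner of the seat.

The ladder is on top of the table. Four stools sit around the table at the −y, +y, −x, +x sides.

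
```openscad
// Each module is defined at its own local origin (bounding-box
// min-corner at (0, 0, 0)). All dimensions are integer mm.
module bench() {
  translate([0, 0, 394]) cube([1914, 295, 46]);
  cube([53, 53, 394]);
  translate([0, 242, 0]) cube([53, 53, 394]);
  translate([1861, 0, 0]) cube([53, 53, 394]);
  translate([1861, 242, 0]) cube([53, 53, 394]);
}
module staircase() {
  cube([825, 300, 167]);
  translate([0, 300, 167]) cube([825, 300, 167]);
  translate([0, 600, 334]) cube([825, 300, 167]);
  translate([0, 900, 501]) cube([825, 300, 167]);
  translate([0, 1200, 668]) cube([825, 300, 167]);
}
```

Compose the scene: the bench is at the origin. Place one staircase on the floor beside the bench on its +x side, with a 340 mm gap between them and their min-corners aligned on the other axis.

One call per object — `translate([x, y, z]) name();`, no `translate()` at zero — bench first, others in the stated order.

bench();
translate([2254, 0, 0]) staircase();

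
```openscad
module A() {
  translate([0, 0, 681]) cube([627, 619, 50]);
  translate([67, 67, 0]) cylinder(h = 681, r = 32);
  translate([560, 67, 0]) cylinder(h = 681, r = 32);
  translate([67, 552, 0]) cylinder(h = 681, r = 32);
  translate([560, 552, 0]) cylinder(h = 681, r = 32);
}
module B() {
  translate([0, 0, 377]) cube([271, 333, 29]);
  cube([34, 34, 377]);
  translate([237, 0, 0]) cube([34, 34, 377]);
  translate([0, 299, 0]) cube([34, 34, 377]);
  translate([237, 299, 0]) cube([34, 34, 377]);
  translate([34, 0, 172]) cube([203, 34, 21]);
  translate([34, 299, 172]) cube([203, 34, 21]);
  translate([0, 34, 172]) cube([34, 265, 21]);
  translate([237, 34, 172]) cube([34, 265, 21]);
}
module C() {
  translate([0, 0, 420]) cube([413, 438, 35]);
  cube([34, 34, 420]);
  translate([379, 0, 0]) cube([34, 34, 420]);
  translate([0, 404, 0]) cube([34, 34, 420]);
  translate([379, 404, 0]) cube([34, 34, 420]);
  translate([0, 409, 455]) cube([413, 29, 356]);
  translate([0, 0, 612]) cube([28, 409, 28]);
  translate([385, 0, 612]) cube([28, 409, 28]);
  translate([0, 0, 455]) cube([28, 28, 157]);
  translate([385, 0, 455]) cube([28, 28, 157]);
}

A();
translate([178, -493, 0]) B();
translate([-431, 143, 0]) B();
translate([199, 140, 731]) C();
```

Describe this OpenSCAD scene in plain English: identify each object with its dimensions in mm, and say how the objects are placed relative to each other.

A is a rectangular dining table. The top is 627×619×50 mm with its upper surface at z = 731 mm. It stands on four round legs of 64 mm diameter, each leg's bounding box inset 35 mm from the nearest pair of top edges, running from the floor to the underside of the top.

B is a four-legged stool. The seat is a 271×333×29 mm slab whose top surface is at z = 406 mm; four square legs, each 34×34 mm in cross-section, run from the floor (z = 0) to the underside of the seat, each flush with a corner of the seat. Four stretchers, 34 mm wide and 21 mm tall, connect adjacent legs with their undersides at z = 172 mm, each running between the inner faces of the legs it joins and aligned with the legs' outer faces on the other axis.

C is a chair. The seat is a 413×438×35 mm slab with its top at z = 455 mm, on four 34×34 mm corner legs (flush with the seat edges, standing on z = 0). A flat backrest 29 mm thick, 356 mm tall, spans the full seat width and rises from the seat top along its +y edge, rear face flush with the rear of the seat. Two armrests of 28×28 mm section run along each side from the seat's front edge to the front of the backrest, top faces 185 mm above the seat top and outer faces flush with the seat's x-edges; a 28×28 mm post under the front of each armrest stands on the seat at the front corner.

Two stools sit around the table at the −y, −x sides. The chair is on top of the table.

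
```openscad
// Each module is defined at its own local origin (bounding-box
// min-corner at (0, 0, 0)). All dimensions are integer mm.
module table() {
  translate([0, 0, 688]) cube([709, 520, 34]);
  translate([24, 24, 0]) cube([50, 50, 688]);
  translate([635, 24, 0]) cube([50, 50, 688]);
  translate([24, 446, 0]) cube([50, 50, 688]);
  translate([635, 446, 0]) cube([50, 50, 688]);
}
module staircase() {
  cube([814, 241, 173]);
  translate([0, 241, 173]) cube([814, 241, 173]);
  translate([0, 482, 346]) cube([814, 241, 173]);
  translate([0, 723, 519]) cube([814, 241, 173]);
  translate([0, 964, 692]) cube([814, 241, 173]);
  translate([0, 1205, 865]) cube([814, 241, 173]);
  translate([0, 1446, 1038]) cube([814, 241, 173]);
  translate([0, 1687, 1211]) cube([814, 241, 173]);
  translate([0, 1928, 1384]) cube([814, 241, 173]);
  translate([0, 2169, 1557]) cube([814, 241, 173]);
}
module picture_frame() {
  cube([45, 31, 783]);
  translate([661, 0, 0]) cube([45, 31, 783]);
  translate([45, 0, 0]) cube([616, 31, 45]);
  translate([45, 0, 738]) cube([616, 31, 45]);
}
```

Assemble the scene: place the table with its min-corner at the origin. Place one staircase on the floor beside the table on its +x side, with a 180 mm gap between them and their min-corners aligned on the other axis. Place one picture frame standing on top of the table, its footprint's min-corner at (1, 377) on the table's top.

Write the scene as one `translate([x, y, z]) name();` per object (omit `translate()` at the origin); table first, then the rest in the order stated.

table();
translate([889, 0, 0]) staircase();
translate([1, 377, 722]) picture_frame();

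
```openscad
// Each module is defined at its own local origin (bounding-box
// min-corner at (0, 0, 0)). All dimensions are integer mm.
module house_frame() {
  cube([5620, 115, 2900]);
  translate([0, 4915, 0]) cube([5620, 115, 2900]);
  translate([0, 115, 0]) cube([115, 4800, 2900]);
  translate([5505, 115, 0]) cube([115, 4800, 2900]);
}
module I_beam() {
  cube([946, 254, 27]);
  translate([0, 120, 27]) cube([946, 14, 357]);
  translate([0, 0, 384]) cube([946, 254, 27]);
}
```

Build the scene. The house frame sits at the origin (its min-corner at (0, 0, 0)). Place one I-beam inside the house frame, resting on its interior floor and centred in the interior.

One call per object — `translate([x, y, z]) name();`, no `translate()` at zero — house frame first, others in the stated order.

house_frame();
translate([2337, 2388, 0]) I_beam();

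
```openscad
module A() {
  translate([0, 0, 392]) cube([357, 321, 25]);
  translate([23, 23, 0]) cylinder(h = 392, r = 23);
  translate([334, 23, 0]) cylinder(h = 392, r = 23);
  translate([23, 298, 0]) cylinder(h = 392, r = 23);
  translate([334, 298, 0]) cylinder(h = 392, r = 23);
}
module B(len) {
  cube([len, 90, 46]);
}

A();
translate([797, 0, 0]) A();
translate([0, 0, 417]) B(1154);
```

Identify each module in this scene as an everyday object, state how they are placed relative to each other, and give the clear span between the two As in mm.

A is a stool. B is a beam. A beam spans the tops of two stools. The clear span between the two stools is 440 mm.

Second stool starts at x = 797; first ends at x = 357; clear span = 797 − 357 = 440 mm.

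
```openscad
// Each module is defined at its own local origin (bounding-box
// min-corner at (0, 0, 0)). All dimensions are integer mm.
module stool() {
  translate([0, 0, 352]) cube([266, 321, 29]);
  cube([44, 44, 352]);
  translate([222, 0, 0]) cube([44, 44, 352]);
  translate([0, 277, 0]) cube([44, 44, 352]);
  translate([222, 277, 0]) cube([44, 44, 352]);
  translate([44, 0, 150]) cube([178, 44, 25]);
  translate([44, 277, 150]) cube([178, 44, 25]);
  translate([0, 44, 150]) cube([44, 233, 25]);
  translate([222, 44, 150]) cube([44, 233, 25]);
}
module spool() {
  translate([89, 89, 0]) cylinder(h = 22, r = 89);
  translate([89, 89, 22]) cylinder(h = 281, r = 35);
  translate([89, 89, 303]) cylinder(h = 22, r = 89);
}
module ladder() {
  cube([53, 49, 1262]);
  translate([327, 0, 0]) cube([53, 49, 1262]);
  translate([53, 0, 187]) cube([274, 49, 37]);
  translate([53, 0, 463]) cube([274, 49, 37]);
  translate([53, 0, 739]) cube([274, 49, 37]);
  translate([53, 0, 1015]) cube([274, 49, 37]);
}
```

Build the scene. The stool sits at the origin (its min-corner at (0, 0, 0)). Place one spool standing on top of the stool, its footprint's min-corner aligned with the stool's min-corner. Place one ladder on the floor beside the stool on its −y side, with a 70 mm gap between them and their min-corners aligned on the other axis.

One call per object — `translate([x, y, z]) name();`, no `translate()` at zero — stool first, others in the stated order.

stool();
translate([0, 0, 381]) spool();
translate([0, -119, 0]) ladder();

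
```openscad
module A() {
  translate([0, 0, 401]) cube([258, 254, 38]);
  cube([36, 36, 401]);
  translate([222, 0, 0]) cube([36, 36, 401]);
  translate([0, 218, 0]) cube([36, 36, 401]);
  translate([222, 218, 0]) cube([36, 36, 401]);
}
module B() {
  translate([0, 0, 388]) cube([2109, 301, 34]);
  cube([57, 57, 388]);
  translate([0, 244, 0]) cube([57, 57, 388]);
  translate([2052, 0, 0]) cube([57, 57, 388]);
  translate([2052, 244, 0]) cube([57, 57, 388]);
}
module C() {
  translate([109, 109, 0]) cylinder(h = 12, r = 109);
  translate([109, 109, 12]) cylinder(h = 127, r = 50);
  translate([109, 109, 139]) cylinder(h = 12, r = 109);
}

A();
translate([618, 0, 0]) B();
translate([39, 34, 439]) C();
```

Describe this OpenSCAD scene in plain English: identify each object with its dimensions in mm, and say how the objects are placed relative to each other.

A is a four-legged stool. The seat is 258×254 mm, 38 mm thick, top at z = 439 mm. It stands on four square legs, each 36×36 mm in cross-section, from z = 0 to the seat underside, each flush with a corner of the seat.

B is a long wooden bench with a 2109 mm (x) × 301 mm (y) seat, 34 mm thick, its top surface 422 mm above the floor. Four 57 mm square legs at the seat corners, flush with the edges, run from z = 0 to the seat underside.

C is a spool: two coaxial disc flanges of radius 109 mm and thickness 12 mm, joined by a core cylinder of radius 50 mm and height 127 mm. The lower flange rests on z = 0 and the three cylinders share a vertical axis.

The bench is on the floor beside the stool on its +x side. The spool is on top of the stool.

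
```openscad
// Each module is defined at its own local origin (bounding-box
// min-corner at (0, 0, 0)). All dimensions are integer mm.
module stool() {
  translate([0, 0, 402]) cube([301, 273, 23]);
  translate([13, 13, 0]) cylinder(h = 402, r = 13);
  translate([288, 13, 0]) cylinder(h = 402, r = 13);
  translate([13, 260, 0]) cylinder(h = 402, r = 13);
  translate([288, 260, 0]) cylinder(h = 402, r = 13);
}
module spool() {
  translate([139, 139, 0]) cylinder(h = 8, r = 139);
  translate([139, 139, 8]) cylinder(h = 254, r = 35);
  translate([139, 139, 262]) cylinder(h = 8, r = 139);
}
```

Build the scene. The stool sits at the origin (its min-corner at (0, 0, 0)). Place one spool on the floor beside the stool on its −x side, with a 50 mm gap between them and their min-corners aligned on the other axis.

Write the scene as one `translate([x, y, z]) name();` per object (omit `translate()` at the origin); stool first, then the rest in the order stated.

stool();
translate([-328, 0, 0]) spool();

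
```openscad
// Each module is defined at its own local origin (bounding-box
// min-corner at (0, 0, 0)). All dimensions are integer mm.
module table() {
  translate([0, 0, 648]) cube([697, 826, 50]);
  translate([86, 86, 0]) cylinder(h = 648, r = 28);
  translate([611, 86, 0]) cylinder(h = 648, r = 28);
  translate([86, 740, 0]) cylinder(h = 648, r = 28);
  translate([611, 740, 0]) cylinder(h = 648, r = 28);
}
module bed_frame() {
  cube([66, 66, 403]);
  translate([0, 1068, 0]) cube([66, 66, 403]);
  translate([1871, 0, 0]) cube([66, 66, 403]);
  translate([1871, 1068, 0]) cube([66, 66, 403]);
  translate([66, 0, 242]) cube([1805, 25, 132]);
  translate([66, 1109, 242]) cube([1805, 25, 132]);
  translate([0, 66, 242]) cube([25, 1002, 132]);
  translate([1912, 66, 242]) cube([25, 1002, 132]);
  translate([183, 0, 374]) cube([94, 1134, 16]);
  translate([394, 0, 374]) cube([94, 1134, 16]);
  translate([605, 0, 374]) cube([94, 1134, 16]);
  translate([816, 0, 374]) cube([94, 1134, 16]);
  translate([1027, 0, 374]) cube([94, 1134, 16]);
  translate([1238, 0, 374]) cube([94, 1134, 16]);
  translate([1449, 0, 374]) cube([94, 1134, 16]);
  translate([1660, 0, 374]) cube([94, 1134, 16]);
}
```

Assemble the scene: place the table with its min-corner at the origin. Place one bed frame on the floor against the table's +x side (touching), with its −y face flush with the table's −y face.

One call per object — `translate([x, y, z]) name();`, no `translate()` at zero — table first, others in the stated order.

table();
translate([697, 0, 0]) bed_frame();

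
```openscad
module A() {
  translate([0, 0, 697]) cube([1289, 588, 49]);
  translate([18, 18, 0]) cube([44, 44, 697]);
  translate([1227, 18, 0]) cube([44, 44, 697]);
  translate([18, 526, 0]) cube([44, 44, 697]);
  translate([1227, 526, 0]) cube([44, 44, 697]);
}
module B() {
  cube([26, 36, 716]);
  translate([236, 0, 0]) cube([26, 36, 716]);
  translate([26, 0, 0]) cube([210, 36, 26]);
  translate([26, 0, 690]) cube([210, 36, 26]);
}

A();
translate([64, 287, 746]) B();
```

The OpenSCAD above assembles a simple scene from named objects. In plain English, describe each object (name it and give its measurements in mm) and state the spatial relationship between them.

A is a table with a 1289×588 mm rectangular top, 49 mm thick, top surface at z = 746 mm, supported by four 44×44 mm square legs, each inset 18 mm from the nearest pair of top edges, running from the floor.

B is a rectangular picture frame lying in the x–z plane (depth along y). The opening is 210 mm wide (x) by 664 mm tall (z), surrounded by a border 26 mm wide on all four sides. The frame is 36 mm deep and is made of two full-height vertical stiles with two horizontal rails fitted between them.

The picture frame is on top of the table.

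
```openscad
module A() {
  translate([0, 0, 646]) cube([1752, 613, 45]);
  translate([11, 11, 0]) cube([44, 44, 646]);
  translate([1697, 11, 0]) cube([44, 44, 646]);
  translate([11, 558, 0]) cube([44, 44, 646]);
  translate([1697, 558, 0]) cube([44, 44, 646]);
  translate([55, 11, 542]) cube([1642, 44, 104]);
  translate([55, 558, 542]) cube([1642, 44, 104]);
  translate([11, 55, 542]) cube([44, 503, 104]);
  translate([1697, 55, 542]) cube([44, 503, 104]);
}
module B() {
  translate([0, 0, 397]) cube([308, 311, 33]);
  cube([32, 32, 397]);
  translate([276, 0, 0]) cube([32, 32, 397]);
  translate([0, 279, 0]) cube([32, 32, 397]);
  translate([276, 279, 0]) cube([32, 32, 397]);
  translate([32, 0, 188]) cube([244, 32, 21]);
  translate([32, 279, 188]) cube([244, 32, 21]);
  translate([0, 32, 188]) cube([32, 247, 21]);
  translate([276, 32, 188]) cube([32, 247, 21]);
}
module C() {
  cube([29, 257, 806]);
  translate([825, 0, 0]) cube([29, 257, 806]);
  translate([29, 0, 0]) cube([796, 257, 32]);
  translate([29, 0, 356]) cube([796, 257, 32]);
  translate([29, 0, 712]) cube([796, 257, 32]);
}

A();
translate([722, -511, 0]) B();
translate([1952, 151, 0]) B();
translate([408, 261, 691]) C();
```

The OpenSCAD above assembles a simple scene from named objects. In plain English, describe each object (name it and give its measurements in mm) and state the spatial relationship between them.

A is a rectangular dining table. The top is 1752×613×45 mm with its upper surface at z = 691 mm. It stands on four 44×44 mm square legs, each inset 11 mm from the nearest pair of top edges, running from the floor to the underside of the top. Four apron rails, 44 mm thick and 104 mm tall, run between adjacent legs with their top edges flush with the underside of the top and their outer faces flush with the legs' outer faces.

B is a four-legged stool. The seat is a 308×311×33 mm slab whose top surface is at z = 430 mm; four square legs, each 32×32 mm in cross-section, run from the floor (z = 0) to the underside of the seat, each flush with a corner of the seat. Four stretchers, 32 mm wide and 21 mm tall, connect adjacent legs with their undersides at z = 188 mm, each running between the inner faces of the legs it joins and aligned with the legs' outer faces on the other axis.

C is a bookshelf 854 mm wide overall, 257 mm deep and 806 mm tall. The two sides are 29 mm thick vertical panels. 3 horizontal shelves of 32 mm thickness span between the inner faces of the sides; the lowest shelf sits on the floor and shelves are stacked with a clear vertical gap of 324 mm between each pair.

Two stools sit around the table at the −y, +x sides. The bookshelf is on top of the table.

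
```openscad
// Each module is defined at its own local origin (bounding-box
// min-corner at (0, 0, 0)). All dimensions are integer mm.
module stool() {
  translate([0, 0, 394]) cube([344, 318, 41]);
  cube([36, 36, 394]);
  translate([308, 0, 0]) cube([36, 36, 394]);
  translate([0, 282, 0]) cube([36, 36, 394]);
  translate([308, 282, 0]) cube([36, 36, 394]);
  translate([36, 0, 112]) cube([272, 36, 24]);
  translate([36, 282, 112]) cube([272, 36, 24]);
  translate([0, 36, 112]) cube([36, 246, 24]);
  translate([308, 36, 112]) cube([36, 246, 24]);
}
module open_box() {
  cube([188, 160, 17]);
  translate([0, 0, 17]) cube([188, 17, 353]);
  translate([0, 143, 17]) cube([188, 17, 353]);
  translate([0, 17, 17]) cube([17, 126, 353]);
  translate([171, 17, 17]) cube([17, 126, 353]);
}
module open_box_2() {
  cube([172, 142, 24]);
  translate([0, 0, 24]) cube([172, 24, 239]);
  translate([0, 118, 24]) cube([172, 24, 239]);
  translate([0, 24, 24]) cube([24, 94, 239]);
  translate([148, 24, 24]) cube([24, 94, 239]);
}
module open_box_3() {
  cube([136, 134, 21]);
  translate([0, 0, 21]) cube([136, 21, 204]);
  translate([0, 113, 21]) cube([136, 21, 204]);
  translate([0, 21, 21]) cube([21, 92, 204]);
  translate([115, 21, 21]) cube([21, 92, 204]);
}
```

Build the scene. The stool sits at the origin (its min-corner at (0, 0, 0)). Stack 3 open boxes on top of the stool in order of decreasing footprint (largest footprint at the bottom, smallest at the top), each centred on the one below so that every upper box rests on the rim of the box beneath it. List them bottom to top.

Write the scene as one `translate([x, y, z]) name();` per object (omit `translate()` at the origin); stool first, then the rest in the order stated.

stool();
translate([78, 79, 435]) open_box();
translate([86, 88, 805]) open_box_2();
translate([104, 92, 1068]) open_box_3();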